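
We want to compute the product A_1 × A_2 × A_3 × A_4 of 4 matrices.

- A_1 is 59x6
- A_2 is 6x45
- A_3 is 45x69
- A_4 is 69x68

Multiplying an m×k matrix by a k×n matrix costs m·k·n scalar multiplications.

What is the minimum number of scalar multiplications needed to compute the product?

70854

Adjacent pairs: A_1A_2 = 59·6·45 = 15930; A_2A_3 = 6·45·69 = 18630; A_3A_4 = 45·69·68 = 211140.
Length 3: A_1..A_3: k=1: 0+18630+59·6·69=43056; k=2: 15930+0+59·45·69=199125 → min 43056 | A_2..A_4: k=2: 0+211140+6·45·68=229500; k=3: 18630+0+6·69·68=46782 → min 46782.
Length 4: A_1..A_4: k=1: 0+46782+59·6·68=70854; k=2: 15930+211140+59·45·68=407610; k=3: 43056+0+59·69·68=319884 → min 70854.
Optimal order: (A_1 × ((A_2 × A_3) × A_4)) with cost 70854.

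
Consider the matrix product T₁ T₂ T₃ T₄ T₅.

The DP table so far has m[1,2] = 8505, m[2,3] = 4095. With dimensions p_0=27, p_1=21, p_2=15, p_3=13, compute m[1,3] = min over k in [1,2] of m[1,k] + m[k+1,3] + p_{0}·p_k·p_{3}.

m[1,3] = min over k∈[1,2] of m[1,k]+m[k+1,3]+p_{0}·p_k·p_{3}.
k=1: 0 + 4095 + 27·21·13 = 11466; k=2: 8505 + 0 + 27·15·13 = 13770.
Minimum: 11466 at k=1.

11466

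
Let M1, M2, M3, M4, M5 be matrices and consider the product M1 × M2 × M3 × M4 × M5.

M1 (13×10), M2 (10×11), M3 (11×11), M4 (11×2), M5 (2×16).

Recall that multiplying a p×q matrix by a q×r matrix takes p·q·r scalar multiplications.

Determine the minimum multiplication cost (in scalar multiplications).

Adjacent pairs: M1M2 = 13·10·11 = 1430; M2M3 = 10·11·11 = 1210; M3M4 = 11·11·2 = 242; M4M5 = 11·2·16 = 352.
Length 3: M1..M3: k=1: 0+1210+13·10·11=2640; k=2: 1430+0+13·11·11=3003 → min 2640 | M2..M4: k=2: 0+242+10·11·2=462; k=3: 1210+0+10·11·2=1430 → min 462 | M3..M5: k=3: 0+352+11·11·16=2288; k=4: 242+0+11·2·16=594 → min 594.
Length 4: M1..M4: k=1: 0+462+13·10·2=722; k=2: 1430+242+13·11·2=1958; k=3: 2640+0+13·11·2=2926 → min 722 | M2..M5: k=2: 0+594+10·11·16=2354; k=3: 1210+352+10·11·16=3322; k=4: 462+0+10·2·16=782 → min 782.
Length 5: M1..M5: k=1: 0+782+13·10·16=2862; k=2: 1430+594+13·11·16=4312; k=3: 2640+352+13·11·16=5280; k=4: 722+0+13·2·16=1138 → min 1138.
Optimal order: ((M1 × (M2 × (M3 × M4))) × M5) with cost 1138.

1138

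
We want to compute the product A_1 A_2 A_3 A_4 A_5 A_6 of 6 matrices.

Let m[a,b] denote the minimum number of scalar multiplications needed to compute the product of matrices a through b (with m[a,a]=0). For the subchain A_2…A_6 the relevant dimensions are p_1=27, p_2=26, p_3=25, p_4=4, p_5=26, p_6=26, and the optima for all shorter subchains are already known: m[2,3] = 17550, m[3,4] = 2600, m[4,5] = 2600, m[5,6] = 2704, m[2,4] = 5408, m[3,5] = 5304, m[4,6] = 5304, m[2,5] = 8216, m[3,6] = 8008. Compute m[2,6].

10920

m[2,6] = min over k∈[2,5] of m[2,k]+m[k+1,6]+p_{1}·p_k·p_{6}.
k=2: 0 + 8008 + 27·26·26 = 26260; k=3: 17550 + 5304 + 27·25·26 = 40404; k=4: 5408 + 2704 + 27·4·26 = 10920; k=5: 8216 + 0 + 27·26·26 = 26468.
Minimum: 10920 at k=4.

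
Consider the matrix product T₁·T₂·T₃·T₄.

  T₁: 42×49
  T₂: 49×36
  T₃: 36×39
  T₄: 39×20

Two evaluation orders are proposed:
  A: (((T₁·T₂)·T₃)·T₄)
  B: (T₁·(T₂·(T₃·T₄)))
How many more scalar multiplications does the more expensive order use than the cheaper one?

61296

Order A = (((T₁·T₂)·T₃)·T₄): (T₁·T₂): 42×49 by 49×36 → 42×36, cost 42·49·36 = 74088; ((T₁·T₂)·T₃): 42×36 by 36×39 → 42×39, cost 42·36·39 = 58968; cumulative 133056; (((T₁·T₂)·T₃)·T₄): 42×39 by 39×20 → 42×20, cost 42·39·20 = 32760; cumulative 165816. Total 165816.
Order B = (T₁·(T₂·(T₃·T₄))): (T₃·T₄): 36×39 by 39×20 → 36×20, cost 36·39·20 = 28080; (T₂·(T₃·T₄)): 49×36 by 36×20 → 49×20, cost 49·36·20 = 35280; cumulative 63360; (T₁·(T₂·(T₃·T₄))): 42×49 by 49×20 → 42×20, cost 42·49·20 = 41160; cumulative 104520. Total 104520.
Difference: |165816 − 104520| = 61296.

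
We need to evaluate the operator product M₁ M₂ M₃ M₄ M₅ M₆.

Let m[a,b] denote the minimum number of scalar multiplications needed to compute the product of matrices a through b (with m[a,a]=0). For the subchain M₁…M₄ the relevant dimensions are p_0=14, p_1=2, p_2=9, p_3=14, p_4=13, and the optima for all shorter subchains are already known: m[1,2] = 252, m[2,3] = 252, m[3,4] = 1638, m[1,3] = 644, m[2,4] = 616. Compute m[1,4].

m[1,4] = min over k∈[1,3] of m[1,k]+m[k+1,4]+p_{0}·p_k·p_{4}.
k=1: 0 + 616 + 14·2·13 = 980; k=2: 252 + 1638 + 14·9·13 = 3528; k=3: 644 + 0 + 14·14·13 = 3192.
Minimum: 980 at k=1.

980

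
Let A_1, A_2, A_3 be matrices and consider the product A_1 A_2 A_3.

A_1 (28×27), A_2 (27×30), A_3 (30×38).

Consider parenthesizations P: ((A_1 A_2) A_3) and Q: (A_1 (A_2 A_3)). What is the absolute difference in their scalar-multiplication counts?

Order P = ((A_1 A_2) A_3): (A_1 A_2): 28×27 by 27×30 → 28×30, cost 28·27·30 = 22680; ((A_1 A_2) A_3): 28×30 by 30×38 → 28×38, cost 28·30·38 = 31920; cumulative 54600. Total 54600.
Order Q = (A_1 (A_2 A_3)): (A_2 A_3): 27×30 by 30×38 → 27×38, cost 27·30·38 = 30780; (A_1 (A_2 A_3)): 28×27 by 27×38 → 28×38, cost 28·27·38 = 28728; cumulative 59508. Total 59508.
Difference: |54600 − 59508| = 4908.

4908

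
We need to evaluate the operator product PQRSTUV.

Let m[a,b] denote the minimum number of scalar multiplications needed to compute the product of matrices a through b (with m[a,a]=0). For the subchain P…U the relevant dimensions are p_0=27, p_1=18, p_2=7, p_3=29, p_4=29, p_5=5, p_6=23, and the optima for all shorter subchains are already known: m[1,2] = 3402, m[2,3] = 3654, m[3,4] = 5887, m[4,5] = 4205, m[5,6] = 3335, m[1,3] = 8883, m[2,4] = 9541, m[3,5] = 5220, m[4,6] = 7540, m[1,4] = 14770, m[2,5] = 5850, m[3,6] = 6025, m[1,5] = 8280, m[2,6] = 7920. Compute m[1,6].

m[1,6] = min over k∈[1,5] of m[1,k]+m[k+1,6]+p_{0}·p_k·p_{6}.
k=1: 0 + 7920 + 27·18·23 = 19098; k=2: 3402 + 6025 + 27·7·23 = 13774; k=3: 8883 + 7540 + 27·29·23 = 34432; k=4: 14770 + 3335 + 27·29·23 = 36114; k=5: 8280 + 0 + 27·5·23 = 11385.
Minimum: 11385 at k=5.

11385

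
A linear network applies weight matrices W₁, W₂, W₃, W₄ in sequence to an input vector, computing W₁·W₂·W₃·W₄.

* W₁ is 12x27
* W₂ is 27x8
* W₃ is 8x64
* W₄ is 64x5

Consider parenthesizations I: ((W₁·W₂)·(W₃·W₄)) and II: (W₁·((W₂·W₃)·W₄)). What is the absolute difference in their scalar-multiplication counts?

18452

Order I = ((W₁·W₂)·(W₃·W₄)): (W₁·W₂): 12×27 by 27×8 → 12×8, cost 12·27·8 = 2592; (W₃·W₄): 8×64 by 64×5 → 8×5, cost 8·64·5 = 2560; ((W₁·W₂)·(W₃·W₄)): 12×8 by 8×5 → 12×5, cost 12·8·5 = 480; cumulative 5632. Total 5632.
Order II = (W₁·((W₂·W₃)·W₄)): (W₂·W₃): 27×8 by 8×64 → 27×64, cost 27·8·64 = 13824; ((W₂·W₃)·W₄): 27×64 by 64×5 → 27×5, cost 27·64·5 = 8640; cumulative 22464; (W₁·((W₂·W₃)·W₄)): 12×27 by 27×5 → 12×5, cost 12·27·5 = 1620; cumulative 24084. Total 24084.
Difference: |5632 − 24084| = 18452.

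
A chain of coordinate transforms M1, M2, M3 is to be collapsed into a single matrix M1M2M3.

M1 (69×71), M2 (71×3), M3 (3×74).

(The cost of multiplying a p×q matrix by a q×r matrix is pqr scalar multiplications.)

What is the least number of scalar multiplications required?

30015

Order (M1(M2M3)): (M2M3): 71×3 by 3×74 → 71×74, cost 71·3·74 = 15762; (M1(M2M3)): 69×71 by 71×74 → 69×74, cost 69·71·74 = 362526; cumulative 378288. Total 378288.
Order ((M1M2)M3): (M1M2): 69×71 by 71×3 → 69×3, cost 69·71·3 = 14697; ((M1M2)M3): 69×3 by 3×74 → 69×74, cost 69·3·74 = 15318; cumulative 30015. Total 30015.
Minimum: 30015.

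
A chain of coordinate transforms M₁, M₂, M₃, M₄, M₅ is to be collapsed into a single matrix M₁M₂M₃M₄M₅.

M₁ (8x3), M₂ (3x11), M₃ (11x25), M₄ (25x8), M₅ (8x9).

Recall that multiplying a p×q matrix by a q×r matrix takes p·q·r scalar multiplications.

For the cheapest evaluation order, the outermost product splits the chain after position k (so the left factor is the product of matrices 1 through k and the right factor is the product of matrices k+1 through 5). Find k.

1

Adjacent pairs: M₁M₂ = 8·3·11 = 264; M₂M₃ = 3·11·25 = 825; M₃M₄ = 11·25·8 = 2200; M₄M₅ = 25·8·9 = 1800.
Length 3: M₁..M₃: k=1: 0+825+8·3·25=1425; k=2: 264+0+8·11·25=2464 → min 1425 | M₂..M₄: k=2: 0+2200+3·11·8=2464; k=3: 825+0+3·25·8=1425 → min 1425 | M₃..M₅: k=3: 0+1800+11·25·9=4275; k=4: 2200+0+11·8·9=2992 → min 2992.
Length 4: M₁..M₄: k=1: 0+1425+8·3·8=1617; k=2: 264+2200+8·11·8=3168; k=3: 1425+0+8·25·8=3025 → min 1617 | M₂..M₅: k=2: 0+2992+3·11·9=3289; k=3: 825+1800+3·25·9=3300; k=4: 1425+0+3·8·9=1641 → min 1641.
Top-level splits: k=1: (M₁..M₁)·(M₂..M₅) → 0+1641+8·3·9 = 1857; k=2: (M₁..M₂)·(M₃..M₅) → 264+2992+8·11·9 = 4048; k=3: (M₁..M₃)·(M₄..M₅) → 1425+1800+8·25·9 = 5025; k=4: (M₁..M₄)·(M₅..M₅) → 1617+0+8·8·9 = 2193.
Best split is after M₁, i.e. k = 1.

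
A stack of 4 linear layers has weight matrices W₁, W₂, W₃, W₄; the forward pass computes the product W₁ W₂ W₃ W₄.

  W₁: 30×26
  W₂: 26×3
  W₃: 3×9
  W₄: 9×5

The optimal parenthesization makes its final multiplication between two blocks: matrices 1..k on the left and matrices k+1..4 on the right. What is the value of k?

Adjacent pairs: W₁W₂ = 30·26·3 = 2340; W₂W₃ = 26·3·9 = 702; W₃W₄ = 3·9·5 = 135.
Length 3: W₁..W₃: k=1: 0+702+30·26·9=7722; k=2: 2340+0+30·3·9=3150 → min 3150 | W₂..W₄: k=2: 0+135+26·3·5=525; k=3: 702+0+26·9·5=1872 → min 525.
Top-level splits: k=1: (W₁..W₁)·(W₂..W₄) → 0+525+30·26·5 = 4425; k=2: (W₁..W₂)·(W₃..W₄) → 2340+135+30·3·5 = 2925; k=3: (W₁..W₃)·(W₄..W₄) → 3150+0+30·9·5 = 4500.
Best split is after W₂, i.e. k = 2.

2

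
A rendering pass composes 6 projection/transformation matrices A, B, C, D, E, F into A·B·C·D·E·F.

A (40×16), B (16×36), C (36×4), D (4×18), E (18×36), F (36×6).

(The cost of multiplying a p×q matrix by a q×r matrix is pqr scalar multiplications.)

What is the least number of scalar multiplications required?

Adjacent pairs: AB = 40·16·36 = 23040; BC = 16·36·4 = 2304; CD = 36·4·18 = 2592; DE = 4·18·36 = 2592; EF = 18·36·6 = 3888.
Length 3: A..C: k=1: 0+2304+40·16·4=4864; k=2: 23040+0+40·36·4=28800 → min 4864 | B..D: k=2: 0+2592+16·36·18=12960; k=3: 2304+0+16·4·18=3456 → min 3456 | C..E: k=3: 0+2592+36·4·36=7776; k=4: 2592+0+36·18·36=25920 → min 7776 | D..F: k=4: 0+3888+4·18·6=4320; k=5: 2592+0+4·36·6=3456 → min 3456.
Length 4: A..D: k=1: 0+3456+40·16·18=14976; k=2: 23040+2592+40·36·18=51552; k=3: 4864+0+40·4·18=7744 → min 7744 | B..E: k=2: 0+7776+16·36·36=28512; k=3: 2304+2592+16·4·36=7200; k=4: 3456+0+16·18·36=13824 → min 7200 | C..F: k=3: 0+3456+36·4·6=4320; k=4: 2592+3888+36·18·6=10368; k=5: 7776+0+36·36·6=15552 → min 4320.
Length 5: A..E: k=1: 0+7200+40·16·36=30240; k=2: 23040+7776+40·36·36=82656; k=3: 4864+2592+40·4·36=13216; k=4: 7744+0+40·18·36=33664 → min 13216 | B..F: k=2: 0+4320+16·36·6=7776; k=3: 2304+3456+16·4·6=6144; k=4: 3456+3888+16·18·6=9072; k=5: 7200+0+16·36·6=10656 → min 6144.
Length 6: A..F: k=1: 0+6144+40·16·6=9984; k=2: 23040+4320+40·36·6=36000; k=3: 4864+3456+40·4·6=9280; k=4: 7744+3888+40·18·6=15952; k=5: 13216+0+40·36·6=21856 → min 9280.
Optimal order: ((A·(B·C))·((D·E)·F)) with cost 9280.

9280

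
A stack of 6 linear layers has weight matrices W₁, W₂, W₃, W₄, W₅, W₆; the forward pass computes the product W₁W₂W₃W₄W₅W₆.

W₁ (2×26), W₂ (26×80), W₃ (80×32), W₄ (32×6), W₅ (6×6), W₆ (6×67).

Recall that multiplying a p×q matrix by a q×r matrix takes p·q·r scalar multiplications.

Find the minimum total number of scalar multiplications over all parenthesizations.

Adjacent pairs: W₁W₂ = 2·26·80 = 4160; W₂W₃ = 26·80·32 = 66560; W₃W₄ = 80·32·6 = 15360; W₄W₅ = 32·6·6 = 1152; W₅W₆ = 6·6·67 = 2412.
Length 3: W₁..W₃: k=1: 0+66560+2·26·32=68224; k=2: 4160+0+2·80·32=9280 → min 9280 | W₂..W₄: k=2: 0+15360+26·80·6=27840; k=3: 66560+0+26·32·6=71552 → min 27840 | W₃..W₅: k=3: 0+1152+80·32·6=16512; k=4: 15360+0+80·6·6=18240 → min 16512 | W₄..W₆: k=4: 0+2412+32·6·67=15276; k=5: 1152+0+32·6·67=14016 → min 14016.
Length 4: W₁..W₄: k=1: 0+27840+2·26·6=28152; k=2: 4160+15360+2·80·6=20480; k=3: 9280+0+2·32·6=9664 → min 9664 | W₂..W₅: k=2: 0+16512+26·80·6=28992; k=3: 66560+1152+26·32·6=72704; k=4: 27840+0+26·6·6=28776 → min 28776 | W₃..W₆: k=3: 0+14016+80·32·67=185536; k=4: 15360+2412+80·6·67=49932; k=5: 16512+0+80·6·67=48672 → min 48672.
Length 5: W₁..W₅: k=1: 0+28776+2·26·6=29088; k=2: 4160+16512+2·80·6=21632; k=3: 9280+1152+2·32·6=10816; k=4: 9664+0+2·6·6=9736 → min 9736 | W₂..W₆: k=2: 0+48672+26·80·67=188032; k=3: 66560+14016+26·32·67=136320; k=4: 27840+2412+26·6·67=40704; k=5: 28776+0+26·6·67=39228 → min 39228.
Length 6: W₁..W₆: k=1: 0+39228+2·26·67=42712; k=2: 4160+48672+2·80·67=63552; k=3: 9280+14016+2·32·67=27584; k=4: 9664+2412+2·6·67=12880; k=5: 9736+0+2·6·67=10540 → min 10540.
Optimal order: (((((W₁W₂)W₃)W₄)W₅)W₆) with cost 10540.

10540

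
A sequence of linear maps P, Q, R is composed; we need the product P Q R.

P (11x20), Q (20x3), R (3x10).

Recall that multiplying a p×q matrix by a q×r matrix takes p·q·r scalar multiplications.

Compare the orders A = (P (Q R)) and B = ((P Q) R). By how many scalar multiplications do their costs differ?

1810

Order A = (P (Q R)): (Q R): 20×3 by 3×10 → 20×10, cost 20·3·10 = 600; (P (Q R)): 11×20 by 20×10 → 11×10, cost 11·20·10 = 2200; cumulative 2800. Total 2800.
Order B = ((P Q) R): (P Q): 11×20 by 20×3 → 11×3, cost 11·20·3 = 660; ((P Q) R): 11×3 by 3×10 → 11×10, cost 11·3·10 = 330; cumulative 990. Total 990.
Difference: |2800 − 990| = 1810.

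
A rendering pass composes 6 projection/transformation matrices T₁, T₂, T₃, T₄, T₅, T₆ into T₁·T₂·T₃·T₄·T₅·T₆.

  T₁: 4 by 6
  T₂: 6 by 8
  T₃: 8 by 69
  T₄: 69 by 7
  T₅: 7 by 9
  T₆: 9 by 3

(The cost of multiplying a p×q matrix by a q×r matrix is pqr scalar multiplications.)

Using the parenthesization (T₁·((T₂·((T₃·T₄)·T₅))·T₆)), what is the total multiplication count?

5034

(T₃·T₄): 8×69 by 69×7 → 8×7, cost 8·69·7 = 3864
((T₃·T₄)·T₅): 8×7 by 7×9 → 8×9, cost 8·7·9 = 504; cumulative 4368
(T₂·((T₃·T₄)·T₅)): 6×8 by 8×9 → 6×9, cost 6·8·9 = 432; cumulative 4800
((T₂·((T₃·T₄)·T₅))·T₆): 6×9 by 9×3 → 6×3, cost 6·9·3 = 162; cumulative 4962
(T₁·((T₂·((T₃·T₄)·T₅))·T₆)): 4×6 by 6×3 → 4×3, cost 4·6·3 = 72; cumulative 5034
Total: 5034 scalar multiplications.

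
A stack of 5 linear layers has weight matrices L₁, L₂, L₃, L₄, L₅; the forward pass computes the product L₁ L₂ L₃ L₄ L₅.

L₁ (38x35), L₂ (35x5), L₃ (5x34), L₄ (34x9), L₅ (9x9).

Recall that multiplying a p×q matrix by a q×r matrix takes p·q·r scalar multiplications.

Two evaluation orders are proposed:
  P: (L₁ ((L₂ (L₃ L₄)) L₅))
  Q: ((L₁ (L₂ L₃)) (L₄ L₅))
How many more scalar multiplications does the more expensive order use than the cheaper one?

47642

Order P = (L₁ ((L₂ (L₃ L₄)) L₅)): (L₃ L₄): 5×34 by 34×9 → 5×9, cost 5·34·9 = 1530; (L₂ (L₃ L₄)): 35×5 by 5×9 → 35×9, cost 35·5·9 = 1575; cumulative 3105; ((L₂ (L₃ L₄)) L₅): 35×9 by 9×9 → 35×9, cost 35·9·9 = 2835; cumulative 5940; (L₁ ((L₂ (L₃ L₄)) L₅)): 38×35 by 35×9 → 38×9, cost 38·35·9 = 11970; cumulative 17910. Total 17910.
Order Q = ((L₁ (L₂ L₃)) (L₄ L₅)): (L₂ L₃): 35×5 by 5×34 → 35×34, cost 35·5·34 = 5950; (L₁ (L₂ L₃)): 38×35 by 35×34 → 38×34, cost 38·35·34 = 45220; cumulative 51170; (L₄ L₅): 34×9 by 9×9 → 34×9, cost 34·9·9 = 2754; ((L₁ (L₂ L₃)) (L₄ L₅)): 38×34 by 34×9 → 38×9, cost 38·34·9 = 11628; cumulative 65552. Total 65552.
Difference: |17910 − 65552| = 47642.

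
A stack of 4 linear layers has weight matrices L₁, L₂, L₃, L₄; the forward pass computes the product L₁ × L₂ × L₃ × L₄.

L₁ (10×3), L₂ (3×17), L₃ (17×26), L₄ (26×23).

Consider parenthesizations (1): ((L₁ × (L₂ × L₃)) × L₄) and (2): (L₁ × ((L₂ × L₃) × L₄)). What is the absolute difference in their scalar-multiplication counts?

Order (1) = ((L₁ × (L₂ × L₃)) × L₄): (L₂ × L₃): 3×17 by 17×26 → 3×26, cost 3·17·26 = 1326; (L₁ × (L₂ × L₃)): 10×3 by 3×26 → 10×26, cost 10·3·26 = 780; cumulative 2106; ((L₁ × (L₂ × L₃)) × L₄): 10×26 by 26×23 → 10×23, cost 10·26·23 = 5980; cumulative 8086. Total 8086.
Order (2) = (L₁ × ((L₂ × L₃) × L₄)): (L₂ × L₃): 3×17 by 17×26 → 3×26, cost 3·17·26 = 1326; ((L₂ × L₃) × L₄): 3×26 by 26×23 → 3×23, cost 3·26·23 = 1794; cumulative 3120; (L₁ × ((L₂ × L₃) × L₄)): 10×3 by 3×23 → 10×23, cost 10·3·23 = 690; cumulative 3810. Total 3810.
Difference: |8086 − 3810| = 4276.

4276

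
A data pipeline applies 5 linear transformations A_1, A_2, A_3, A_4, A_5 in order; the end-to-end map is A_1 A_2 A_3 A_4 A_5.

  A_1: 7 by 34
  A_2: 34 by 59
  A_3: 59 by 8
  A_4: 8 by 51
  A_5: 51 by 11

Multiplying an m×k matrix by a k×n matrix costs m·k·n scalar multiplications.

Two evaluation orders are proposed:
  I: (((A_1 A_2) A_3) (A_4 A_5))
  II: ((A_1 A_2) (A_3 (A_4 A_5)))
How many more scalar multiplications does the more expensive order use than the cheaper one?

5815

Order I = (((A_1 A_2) A_3) (A_4 A_5)): (A_1 A_2): 7×34 by 34×59 → 7×59, cost 7·34·59 = 14042; ((A_1 A_2) A_3): 7×59 by 59×8 → 7×8, cost 7·59·8 = 3304; cumulative 17346; (A_4 A_5): 8×51 by 51×11 → 8×11, cost 8·51·11 = 4488; (((A_1 A_2) A_3) (A_4 A_5)): 7×8 by 8×11 → 7×11, cost 7·8·11 = 616; cumulative 22450. Total 22450.
Order II = ((A_1 A_2) (A_3 (A_4 A_5))): (A_1 A_2): 7×34 by 34×59 → 7×59, cost 7·34·59 = 14042; (A_4 A_5): 8×51 by 51×11 → 8×11, cost 8·51·11 = 4488; (A_3 (A_4 A_5)): 59×8 by 8×11 → 59×11, cost 59·8·11 = 5192; cumulative 9680; ((A_1 A_2) (A_3 (A_4 A_5))): 7×59 by 59×11 → 7×11, cost 7·59·11 = 4543; cumulative 28265. Total 28265.
Difference: |22450 − 28265| = 5815.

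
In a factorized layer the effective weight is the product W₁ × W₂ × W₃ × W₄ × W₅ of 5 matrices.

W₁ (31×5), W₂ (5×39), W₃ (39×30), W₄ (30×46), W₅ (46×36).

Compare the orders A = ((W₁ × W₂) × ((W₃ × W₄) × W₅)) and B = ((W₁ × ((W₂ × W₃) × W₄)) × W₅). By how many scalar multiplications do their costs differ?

96757

Order A = ((W₁ × W₂) × ((W₃ × W₄) × W₅)): (W₁ × W₂): 31×5 by 5×39 → 31×39, cost 31·5·39 = 6045; (W₃ × W₄): 39×30 by 30×46 → 39×46, cost 39·30·46 = 53820; ((W₃ × W₄) × W₅): 39×46 by 46×36 → 39×36, cost 39·46·36 = 64584; cumulative 118404; ((W₁ × W₂) × ((W₃ × W₄) × W₅)): 31×39 by 39×36 → 31×36, cost 31·39·36 = 43524; cumulative 167973. Total 167973.
Order B = ((W₁ × ((W₂ × W₃) × W₄)) × W₅): (W₂ × W₃): 5×39 by 39×30 → 5×30, cost 5·39·30 = 5850; ((W₂ × W₃) × W₄): 5×30 by 30×46 → 5×46, cost 5·30·46 = 6900; cumulative 12750; (W₁ × ((W₂ × W₃) × W₄)): 31×5 by 5×46 → 31×46, cost 31·5·46 = 7130; cumulative 19880; ((W₁ × ((W₂ × W₃) × W₄)) × W₅): 31×46 by 46×36 → 31×36, cost 31·46·36 = 51336; cumulative 71216. Total 71216.
Difference: |167973 − 71216| = 96757.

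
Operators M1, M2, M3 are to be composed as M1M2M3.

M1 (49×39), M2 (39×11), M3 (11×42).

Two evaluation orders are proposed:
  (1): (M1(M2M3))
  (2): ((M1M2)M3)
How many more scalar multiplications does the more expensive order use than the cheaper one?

54621

Order (1) = (M1(M2M3)): (M2M3): 39×11 by 11×42 → 39×42, cost 39·11·42 = 18018; (M1(M2M3)): 49×39 by 39×42 → 49×42, cost 49·39·42 = 80262; cumulative 98280. Total 98280.
Order (2) = ((M1M2)M3): (M1M2): 49×39 by 39×11 → 49×11, cost 49·39·11 = 21021; ((M1M2)M3): 49×11 by 11×42 → 49×42, cost 49·11·42 = 22638; cumulative 43659. Total 43659.
Difference: |98280 − 43659| = 54621.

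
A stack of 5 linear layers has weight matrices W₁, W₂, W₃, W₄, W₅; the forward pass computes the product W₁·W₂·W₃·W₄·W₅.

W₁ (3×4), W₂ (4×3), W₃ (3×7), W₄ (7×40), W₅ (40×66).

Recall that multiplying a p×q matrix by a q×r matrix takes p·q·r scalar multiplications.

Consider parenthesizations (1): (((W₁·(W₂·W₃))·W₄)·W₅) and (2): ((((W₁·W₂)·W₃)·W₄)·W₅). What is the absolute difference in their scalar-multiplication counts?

69

Order (1) = (((W₁·(W₂·W₃))·W₄)·W₅): (W₂·W₃): 4×3 by 3×7 → 4×7, cost 4·3·7 = 84; (W₁·(W₂·W₃)): 3×4 by 4×7 → 3×7, cost 3·4·7 = 84; cumulative 168; ((W₁·(W₂·W₃))·W₄): 3×7 by 7×40 → 3×40, cost 3·7·40 = 840; cumulative 1008; (((W₁·(W₂·W₃))·W₄)·W₅): 3×40 by 40×66 → 3×66, cost 3·40·66 = 7920; cumulative 8928. Total 8928.
Order (2) = ((((W₁·W₂)·W₃)·W₄)·W₅): (W₁·W₂): 3×4 by 4×3 → 3×3, cost 3·4·3 = 36; ((W₁·W₂)·W₃): 3×3 by 3×7 → 3×7, cost 3·3·7 = 63; cumulative 99; (((W₁·W₂)·W₃)·W₄): 3×7 by 7×40 → 3×40, cost 3·7·40 = 840; cumulative 939; ((((W₁·W₂)·W₃)·W₄)·W₅): 3×40 by 40×66 → 3×66, cost 3·40·66 = 7920; cumulative 8859. Total 8859.
Difference: |8928 − 8859| = 69.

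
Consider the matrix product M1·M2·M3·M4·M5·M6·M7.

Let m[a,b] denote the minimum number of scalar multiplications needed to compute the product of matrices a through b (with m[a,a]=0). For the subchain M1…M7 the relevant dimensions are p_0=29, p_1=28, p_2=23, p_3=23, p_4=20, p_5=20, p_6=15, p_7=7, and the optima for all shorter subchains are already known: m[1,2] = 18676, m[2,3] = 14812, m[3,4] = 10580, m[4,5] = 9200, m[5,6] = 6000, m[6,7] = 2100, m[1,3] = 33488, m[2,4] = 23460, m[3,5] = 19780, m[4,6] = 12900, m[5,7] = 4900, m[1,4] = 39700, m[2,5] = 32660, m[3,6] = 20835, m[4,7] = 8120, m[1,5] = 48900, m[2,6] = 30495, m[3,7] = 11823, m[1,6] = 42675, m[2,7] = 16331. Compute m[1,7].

22015

m[1,7] = min over k∈[1,6] of m[1,k]+m[k+1,7]+p_{0}·p_k·p_{7}.
k=1: 0 + 16331 + 29·28·7 = 22015; k=2: 18676 + 11823 + 29·23·7 = 35168; k=3: 33488 + 8120 + 29·23·7 = 46277; k=4: 39700 + 4900 + 29·20·7 = 48660; k=5: 48900 + 2100 + 29·20·7 = 55060; k=6: 42675 + 0 + 29·15·7 = 45720.
Minimum: 22015 at k=1.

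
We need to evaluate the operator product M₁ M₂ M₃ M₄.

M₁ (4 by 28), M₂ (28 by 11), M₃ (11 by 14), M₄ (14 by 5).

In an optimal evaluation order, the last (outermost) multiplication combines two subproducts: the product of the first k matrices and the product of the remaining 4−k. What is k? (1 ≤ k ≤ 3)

Adjacent pairs: M₁M₂ = 4·28·11 = 1232; M₂M₃ = 28·11·14 = 4312; M₃M₄ = 11·14·5 = 770.
Length 3: M₁..M₃: k=1: 0+4312+4·28·14=5880; k=2: 1232+0+4·11·14=1848 → min 1848 | M₂..M₄: k=2: 0+770+28·11·5=2310; k=3: 4312+0+28·14·5=6272 → min 2310.
Top-level splits: k=1: (M₁..M₁)·(M₂..M₄) → 0+2310+4·28·5 = 2870; k=2: (M₁..M₂)·(M₃..M₄) → 1232+770+4·11·5 = 2222; k=3: (M₁..M₃)·(M₄..M₄) → 1848+0+4·14·5 = 2128.
Best split is after M₃, i.e. k = 3.

3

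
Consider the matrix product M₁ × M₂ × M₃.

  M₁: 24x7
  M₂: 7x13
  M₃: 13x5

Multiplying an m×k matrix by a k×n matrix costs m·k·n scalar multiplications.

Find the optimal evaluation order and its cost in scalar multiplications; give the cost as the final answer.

1295

(M₁ × (M₂ × M₃)): cost 1295.
((M₁ × M₂) × M₃): cost 3744.
Optimal: (M₁ × (M₂ × M₃)) with cost 1295.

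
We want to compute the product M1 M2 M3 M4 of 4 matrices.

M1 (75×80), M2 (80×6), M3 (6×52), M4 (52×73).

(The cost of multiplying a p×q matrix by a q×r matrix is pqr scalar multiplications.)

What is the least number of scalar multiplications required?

Adjacent pairs: M1M2 = 75·80·6 = 36000; M2M3 = 80·6·52 = 24960; M3M4 = 6·52·73 = 22776.
Length 3: M1..M3: k=1: 0+24960+75·80·52=336960; k=2: 36000+0+75·6·52=59400 → min 59400 | M2..M4: k=2: 0+22776+80·6·73=57816; k=3: 24960+0+80·52·73=328640 → min 57816.
Length 4: M1..M4: k=1: 0+57816+75·80·73=495816; k=2: 36000+22776+75·6·73=91626; k=3: 59400+0+75·52·73=344100 → min 91626.
Optimal order: ((M1 M2) (M3 M4)) with cost 91626.

91626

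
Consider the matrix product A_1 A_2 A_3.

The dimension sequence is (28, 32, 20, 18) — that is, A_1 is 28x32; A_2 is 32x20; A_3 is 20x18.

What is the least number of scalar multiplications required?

Order (A_1 (A_2 A_3)): (A_2 A_3): 32×20 by 20×18 → 32×18, cost 32·20·18 = 11520; (A_1 (A_2 A_3)): 28×32 by 32×18 → 28×18, cost 28·32·18 = 16128; cumulative 27648. Total 27648.
Order ((A_1 A_2) A_3): (A_1 A_2): 28×32 by 32×20 → 28×20, cost 28·32·20 = 17920; ((A_1 A_2) A_3): 28×20 by 20×18 → 28×18, cost 28·20·18 = 10080; cumulative 28000. Total 28000.
Minimum: 27648.

27648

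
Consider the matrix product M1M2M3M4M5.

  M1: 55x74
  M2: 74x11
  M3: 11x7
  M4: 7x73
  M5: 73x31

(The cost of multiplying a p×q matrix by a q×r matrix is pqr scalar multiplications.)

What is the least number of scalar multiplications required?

Adjacent pairs: M1M2 = 55·74·11 = 44770; M2M3 = 74·11·7 = 5698; M3M4 = 11·7·73 = 5621; M4M5 = 7·73·31 = 15841.
Length 3: M1..M3: k=1: 0+5698+55·74·7=34188; k=2: 44770+0+55·11·7=49005 → min 34188 | M2..M4: k=2: 0+5621+74·11·73=65043; k=3: 5698+0+74·7·73=43512 → min 43512 | M3..M5: k=3: 0+15841+11·7·31=18228; k=4: 5621+0+11·73·31=30514 → min 18228.
Length 4: M1..M4: k=1: 0+43512+55·74·73=340622; k=2: 44770+5621+55·11·73=94556; k=3: 34188+0+55·7·73=62293 → min 62293 | M2..M5: k=2: 0+18228+74·11·31=43462; k=3: 5698+15841+74·7·31=37597; k=4: 43512+0+74·73·31=210974 → min 37597.
Length 5: M1..M5: k=1: 0+37597+55·74·31=163767; k=2: 44770+18228+55·11·31=81753; k=3: 34188+15841+55·7·31=61964; k=4: 62293+0+55·73·31=186758 → min 61964.
Optimal order: ((M1(M2M3))(M4M5)) with cost 61964.

61964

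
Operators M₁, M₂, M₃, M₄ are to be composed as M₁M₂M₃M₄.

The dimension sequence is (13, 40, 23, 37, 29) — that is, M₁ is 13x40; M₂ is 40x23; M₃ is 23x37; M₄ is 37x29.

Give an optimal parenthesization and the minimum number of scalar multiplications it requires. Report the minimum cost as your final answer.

Adjacent pairs: M₁M₂ = 13·40·23 = 11960; M₂M₃ = 40·23·37 = 34040; M₃M₄ = 23·37·29 = 24679.
Length 3: M₁..M₃: k=1: 0+34040+13·40·37=53280; k=2: 11960+0+13·23·37=23023 → min 23023 | M₂..M₄: k=2: 0+24679+40·23·29=51359; k=3: 34040+0+40·37·29=76960 → min 51359.
Length 4: M₁..M₄: k=1: 0+51359+13·40·29=66439; k=2: 11960+24679+13·23·29=45310; k=3: 23023+0+13·37·29=36972 → min 36972.
Optimal parenthesization: (((M₁M₂)M₃)M₄) with cost 36972.

36972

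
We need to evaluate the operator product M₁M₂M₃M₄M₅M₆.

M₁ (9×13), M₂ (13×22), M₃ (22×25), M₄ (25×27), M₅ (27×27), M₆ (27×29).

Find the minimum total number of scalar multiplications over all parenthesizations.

27207

Adjacent pairs: M₁M₂ = 9·13·22 = 2574; M₂M₃ = 13·22·25 = 7150; M₃M₄ = 22·25·27 = 14850; M₄M₅ = 25·27·27 = 18225; M₅M₆ = 27·27·29 = 21141.
Length 3: M₁..M₃: k=1: 0+7150+9·13·25=10075; k=2: 2574+0+9·22·25=7524 → min 7524 | M₂..M₄: k=2: 0+14850+13·22·27=22572; k=3: 7150+0+13·25·27=15925 → min 15925 | M₃..M₅: k=3: 0+18225+22·25·27=33075; k=4: 14850+0+22·27·27=30888 → min 30888 | M₄..M₆: k=4: 0+21141+25·27·29=40716; k=5: 18225+0+25·27·29=37800 → min 37800.
Length 4: M₁..M₄: k=1: 0+15925+9·13·27=19084; k=2: 2574+14850+9·22·27=22770; k=3: 7524+0+9·25·27=13599 → min 13599 | M₂..M₅: k=2: 0+30888+13·22·27=38610; k=3: 7150+18225+13·25·27=34150; k=4: 15925+0+13·27·27=25402 → min 25402 | M₃..M₆: k=3: 0+37800+22·25·29=53750; k=4: 14850+21141+22·27·29=53217; k=5: 30888+0+22·27·29=48114 → min 48114.
Length 5: M₁..M₅: k=1: 0+25402+9·13·27=28561; k=2: 2574+30888+9·22·27=38808; k=3: 7524+18225+9·25·27=31824; k=4: 13599+0+9·27·27=20160 → min 20160 | M₂..M₆: k=2: 0+48114+13·22·29=56408; k=3: 7150+37800+13·25·29=54375; k=4: 15925+21141+13·27·29=47245; k=5: 25402+0+13·27·29=35581 → min 35581.
Length 6: M₁..M₆: k=1: 0+35581+9·13·29=38974; k=2: 2574+48114+9·22·29=56430; k=3: 7524+37800+9·25·29=51849; k=4: 13599+21141+9·27·29=41787; k=5: 20160+0+9·27·29=27207 → min 27207.
Optimal order: (((((M₁M₂)M₃)M₄)M₅)M₆) with cost 27207.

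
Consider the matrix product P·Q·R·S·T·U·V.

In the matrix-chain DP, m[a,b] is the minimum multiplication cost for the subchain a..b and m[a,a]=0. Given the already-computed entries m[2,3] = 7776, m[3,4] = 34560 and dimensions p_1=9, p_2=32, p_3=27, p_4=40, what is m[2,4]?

m[2,4] = min over k∈[2,3] of m[2,k]+m[k+1,4]+p_{1}·p_k·p_{4}.
k=2: 0 + 34560 + 9·32·40 = 46080; k=3: 7776 + 0 + 9·27·40 = 17496.
Minimum: 17496 at k=3.

17496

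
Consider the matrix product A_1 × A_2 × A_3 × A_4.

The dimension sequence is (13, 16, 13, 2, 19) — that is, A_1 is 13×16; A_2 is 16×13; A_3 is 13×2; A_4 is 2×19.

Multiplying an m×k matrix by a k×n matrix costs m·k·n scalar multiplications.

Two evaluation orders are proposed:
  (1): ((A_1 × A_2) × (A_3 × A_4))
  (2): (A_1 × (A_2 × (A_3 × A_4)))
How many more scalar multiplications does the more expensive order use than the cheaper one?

1989

Order (1) = ((A_1 × A_2) × (A_3 × A_4)): (A_1 × A_2): 13×16 by 16×13 → 13×13, cost 13·16·13 = 2704; (A_3 × A_4): 13×2 by 2×19 → 13×19, cost 13·2·19 = 494; ((A_1 × A_2) × (A_3 × A_4)): 13×13 by 13×19 → 13×19, cost 13·13·19 = 3211; cumulative 6409. Total 6409.
Order (2) = (A_1 × (A_2 × (A_3 × A_4))): (A_3 × A_4): 13×2 by 2×19 → 13×19, cost 13·2·19 = 494; (A_2 × (A_3 × A_4)): 16×13 by 13×19 → 16×19, cost 16·13·19 = 3952; cumulative 4446; (A_1 × (A_2 × (A_3 × A_4))): 13×16 by 16×19 → 13×19, cost 13·16·19 = 3952; cumulative 8398. Total 8398.
Difference: |6409 − 8398| = 1989.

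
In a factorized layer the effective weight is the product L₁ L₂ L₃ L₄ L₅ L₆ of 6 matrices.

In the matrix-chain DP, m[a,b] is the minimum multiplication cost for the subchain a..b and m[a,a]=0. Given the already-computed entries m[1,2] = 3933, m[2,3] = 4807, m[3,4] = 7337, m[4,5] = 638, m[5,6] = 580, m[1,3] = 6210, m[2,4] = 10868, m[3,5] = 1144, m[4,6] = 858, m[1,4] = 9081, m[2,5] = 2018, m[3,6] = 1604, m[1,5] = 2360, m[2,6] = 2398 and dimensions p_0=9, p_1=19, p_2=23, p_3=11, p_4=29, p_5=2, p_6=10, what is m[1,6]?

2540

m[1,6] = min over k∈[1,5] of m[1,k]+m[k+1,6]+p_{0}·p_k·p_{6}.
k=1: 0 + 2398 + 9·19·10 = 4108; k=2: 3933 + 1604 + 9·23·10 = 7607; k=3: 6210 + 858 + 9·11·10 = 8058; k=4: 9081 + 580 + 9·29·10 = 12271; k=5: 2360 + 0 + 9·2·10 = 2540.
Minimum: 2540 at k=5.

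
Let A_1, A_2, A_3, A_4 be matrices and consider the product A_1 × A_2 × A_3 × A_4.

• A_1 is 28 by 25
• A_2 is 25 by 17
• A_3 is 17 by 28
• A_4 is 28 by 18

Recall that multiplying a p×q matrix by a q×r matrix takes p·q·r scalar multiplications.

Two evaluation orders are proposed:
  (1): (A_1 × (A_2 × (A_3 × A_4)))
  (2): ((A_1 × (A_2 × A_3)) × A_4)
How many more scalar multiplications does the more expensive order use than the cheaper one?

16794

Order (1) = (A_1 × (A_2 × (A_3 × A_4))): (A_3 × A_4): 17×28 by 28×18 → 17×18, cost 17·28·18 = 8568; (A_2 × (A_3 × A_4)): 25×17 by 17×18 → 25×18, cost 25·17·18 = 7650; cumulative 16218; (A_1 × (A_2 × (A_3 × A_4))): 28×25 by 25×18 → 28×18, cost 28·25·18 = 12600; cumulative 28818. Total 28818.
Order (2) = ((A_1 × (A_2 × A_3)) × A_4): (A_2 × A_3): 25×17 by 17×28 → 25×28, cost 25·17·28 = 11900; (A_1 × (A_2 × A_3)): 28×25 by 25×28 → 28×28, cost 28·25·28 = 19600; cumulative 31500; ((A_1 × (A_2 × A_3)) × A_4): 28×28 by 28×18 → 28×18, cost 28·28·18 = 14112; cumulative 45612. Total 45612.
Difference: |28818 − 45612| = 16794.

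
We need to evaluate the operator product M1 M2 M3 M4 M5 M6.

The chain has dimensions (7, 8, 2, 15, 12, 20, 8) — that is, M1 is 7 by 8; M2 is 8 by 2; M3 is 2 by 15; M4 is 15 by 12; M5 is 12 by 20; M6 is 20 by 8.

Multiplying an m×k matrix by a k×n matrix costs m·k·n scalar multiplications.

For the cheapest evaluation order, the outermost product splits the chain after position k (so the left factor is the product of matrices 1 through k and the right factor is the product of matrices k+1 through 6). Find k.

Adjacent pairs: M1M2 = 7·8·2 = 112; M2M3 = 8·2·15 = 240; M3M4 = 2·15·12 = 360; M4M5 = 15·12·20 = 3600; M5M6 = 12·20·8 = 1920.
Length 3: M1..M3: k=1: 0+240+7·8·15=1080; k=2: 112+0+7·2·15=322 → min 322 | M2..M4: k=2: 0+360+8·2·12=552; k=3: 240+0+8·15·12=1680 → min 552 | M3..M5: k=3: 0+3600+2·15·20=4200; k=4: 360+0+2·12·20=840 → min 840 | M4..M6: k=4: 0+1920+15·12·8=3360; k=5: 3600+0+15·20·8=6000 → min 3360.
Length 4: M1..M4: k=1: 0+552+7·8·12=1224; k=2: 112+360+7·2·12=640; k=3: 322+0+7·15·12=1582 → min 640 | M2..M5: k=2: 0+840+8·2·20=1160; k=3: 240+3600+8·15·20=6240; k=4: 552+0+8·12·20=2472 → min 1160 | M3..M6: k=3: 0+3360+2·15·8=3600; k=4: 360+1920+2·12·8=2472; k=5: 840+0+2·20·8=1160 → min 1160.
Length 5: M1..M5: k=1: 0+1160+7·8·20=2280; k=2: 112+840+7·2·20=1232; k=3: 322+3600+7·15·20=6022; k=4: 640+0+7·12·20=2320 → min 1232 | M2..M6: k=2: 0+1160+8·2·8=1288; k=3: 240+3360+8·15·8=4560; k=4: 552+1920+8·12·8=3240; k=5: 1160+0+8·20·8=2440 → min 1288.
Top-level splits: k=1: (M1..M1)·(M2..M6) → 0+1288+7·8·8 = 1736; k=2: (M1..M2)·(M3..M6) → 112+1160+7·2·8 = 1384; k=3: (M1..M3)·(M4..M6) → 322+3360+7·15·8 = 4522; k=4: (M1..M4)·(M5..M6) → 640+1920+7·12·8 = 3232; k=5: (M1..M5)·(M6..M6) → 1232+0+7·20·8 = 2352.
Best split is after M2, i.e. k = 2.

2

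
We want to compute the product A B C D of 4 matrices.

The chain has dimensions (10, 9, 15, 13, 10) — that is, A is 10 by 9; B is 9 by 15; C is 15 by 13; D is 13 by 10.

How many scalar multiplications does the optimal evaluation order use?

Adjacent pairs: AB = 10·9·15 = 1350; BC = 9·15·13 = 1755; CD = 15·13·10 = 1950.
Length 3: A..C: k=1: 0+1755+10·9·13=2925; k=2: 1350+0+10·15·13=3300 → min 2925 | B..D: k=2: 0+1950+9·15·10=3300; k=3: 1755+0+9·13·10=2925 → min 2925.
Length 4: A..D: k=1: 0+2925+10·9·10=3825; k=2: 1350+1950+10·15·10=4800; k=3: 2925+0+10·13·10=4225 → min 3825.
Optimal order: (A ((B C) D)) with cost 3825.

3825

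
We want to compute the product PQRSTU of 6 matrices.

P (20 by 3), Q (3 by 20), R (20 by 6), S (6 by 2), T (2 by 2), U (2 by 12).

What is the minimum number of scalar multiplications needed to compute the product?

972

Adjacent pairs: PQ = 20·3·20 = 1200; QR = 3·20·6 = 360; RS = 20·6·2 = 240; ST = 6·2·2 = 24; TU = 2·2·12 = 48.
Length 3: P..R: k=1: 0+360+20·3·6=720; k=2: 1200+0+20·20·6=3600 → min 720 | Q..S: k=2: 0+240+3·20·2=360; k=3: 360+0+3·6·2=396 → min 360 | R..T: k=3: 0+24+20·6·2=264; k=4: 240+0+20·2·2=320 → min 264 | S..U: k=4: 0+48+6·2·12=192; k=5: 24+0+6·2·12=168 → min 168.
Length 4: P..S: k=1: 0+360+20·3·2=480; k=2: 1200+240+20·20·2=2240; k=3: 720+0+20·6·2=960 → min 480 | Q..T: k=2: 0+264+3·20·2=384; k=3: 360+24+3·6·2=420; k=4: 360+0+3·2·2=372 → min 372 | R..U: k=3: 0+168+20·6·12=1608; k=4: 240+48+20·2·12=768; k=5: 264+0+20·2·12=744 → min 744.
Length 5: P..T: k=1: 0+372+20·3·2=492; k=2: 1200+264+20·20·2=2264; k=3: 720+24+20·6·2=984; k=4: 480+0+20·2·2=560 → min 492 | Q..U: k=2: 0+744+3·20·12=1464; k=3: 360+168+3·6·12=744; k=4: 360+48+3·2·12=480; k=5: 372+0+3·2·12=444 → min 444.
Length 6: P..U: k=1: 0+444+20·3·12=1164; k=2: 1200+744+20·20·12=6744; k=3: 720+168+20·6·12=2328; k=4: 480+48+20·2·12=1008; k=5: 492+0+20·2·12=972 → min 972.
Optimal order: ((P((Q(RS))T))U) with cost 972.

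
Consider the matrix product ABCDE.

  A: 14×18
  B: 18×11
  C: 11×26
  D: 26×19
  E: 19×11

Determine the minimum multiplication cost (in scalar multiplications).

Adjacent pairs: AB = 14·18·11 = 2772; BC = 18·11·26 = 5148; CD = 11·26·19 = 5434; DE = 26·19·11 = 5434.
Length 3: A..C: k=1: 0+5148+14·18·26=11700; k=2: 2772+0+14·11·26=6776 → min 6776 | B..D: k=2: 0+5434+18·11·19=9196; k=3: 5148+0+18·26·19=14040 → min 9196 | C..E: k=3: 0+5434+11·26·11=8580; k=4: 5434+0+11·19·11=7733 → min 7733.
Length 4: A..D: k=1: 0+9196+14·18·19=13984; k=2: 2772+5434+14·11·19=11132; k=3: 6776+0+14·26·19=13692 → min 11132 | B..E: k=2: 0+7733+18·11·11=9911; k=3: 5148+5434+18·26·11=15730; k=4: 9196+0+18·19·11=12958 → min 9911.
Length 5: A..E: k=1: 0+9911+14·18·11=12683; k=2: 2772+7733+14·11·11=12199; k=3: 6776+5434+14·26·11=16214; k=4: 11132+0+14·19·11=14058 → min 12199.
Optimal order: ((AB)((CD)E)) with cost 12199.

12199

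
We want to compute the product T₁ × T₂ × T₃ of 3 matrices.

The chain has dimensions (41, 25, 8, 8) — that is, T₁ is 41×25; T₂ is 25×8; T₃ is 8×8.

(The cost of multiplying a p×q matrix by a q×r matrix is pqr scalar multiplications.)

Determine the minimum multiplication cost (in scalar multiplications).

Order (T₁ × (T₂ × T₃)): (T₂ × T₃): 25×8 by 8×8 → 25×8, cost 25·8·8 = 1600; (T₁ × (T₂ × T₃)): 41×25 by 25×8 → 41×8, cost 41·25·8 = 8200; cumulative 9800. Total 9800.
Order ((T₁ × T₂) × T₃): (T₁ × T₂): 41×25 by 25×8 → 41×8, cost 41·25·8 = 8200; ((T₁ × T₂) × T₃): 41×8 by 8×8 → 41×8, cost 41·8·8 = 2624; cumulative 10824. Total 10824.
Minimum: 9800.

9800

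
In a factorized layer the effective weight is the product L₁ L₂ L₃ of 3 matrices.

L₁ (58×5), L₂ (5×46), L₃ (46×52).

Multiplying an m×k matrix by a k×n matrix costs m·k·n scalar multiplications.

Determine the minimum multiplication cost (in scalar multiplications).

27040

Order (L₁ (L₂ L₃)): (L₂ L₃): 5×46 by 46×52 → 5×52, cost 5·46·52 = 11960; (L₁ (L₂ L₃)): 58×5 by 5×52 → 58×52, cost 58·5·52 = 15080; cumulative 27040. Total 27040.
Order ((L₁ L₂) L₃): (L₁ L₂): 58×5 by 5×46 → 58×46, cost 58·5·46 = 13340; ((L₁ L₂) L₃): 58×46 by 46×52 → 58×52, cost 58·46·52 = 138736; cumulative 152076. Total 152076.
Minimum: 27040.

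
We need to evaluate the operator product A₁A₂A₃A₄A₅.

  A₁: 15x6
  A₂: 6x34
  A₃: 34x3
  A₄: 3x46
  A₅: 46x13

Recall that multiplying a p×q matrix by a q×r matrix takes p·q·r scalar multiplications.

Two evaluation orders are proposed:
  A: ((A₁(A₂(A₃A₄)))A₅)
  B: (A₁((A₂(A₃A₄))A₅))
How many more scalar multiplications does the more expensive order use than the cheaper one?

8352

Order A = ((A₁(A₂(A₃A₄)))A₅): (A₃A₄): 34×3 by 3×46 → 34×46, cost 34·3·46 = 4692; (A₂(A₃A₄)): 6×34 by 34×46 → 6×46, cost 6·34·46 = 9384; cumulative 14076; (A₁(A₂(A₃A₄))): 15×6 by 6×46 → 15×46, cost 15·6·46 = 4140; cumulative 18216; ((A₁(A₂(A₃A₄)))A₅): 15×46 by 46×13 → 15×13, cost 15·46·13 = 8970; cumulative 27186. Total 27186.
Order B = (A₁((A₂(A₃A₄))A₅)): (A₃A₄): 34×3 by 3×46 → 34×46, cost 34·3·46 = 4692; (A₂(A₃A₄)): 6×34 by 34×46 → 6×46, cost 6·34·46 = 9384; cumulative 14076; ((A₂(A₃A₄))A₅): 6×46 by 46×13 → 6×13, cost 6·46·13 = 3588; cumulative 17664; (A₁((A₂(A₃A₄))A₅)): 15×6 by 6×13 → 15×13, cost 15·6·13 = 1170; cumulative 18834. Total 18834.
Difference: |27186 − 18834| = 8352.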